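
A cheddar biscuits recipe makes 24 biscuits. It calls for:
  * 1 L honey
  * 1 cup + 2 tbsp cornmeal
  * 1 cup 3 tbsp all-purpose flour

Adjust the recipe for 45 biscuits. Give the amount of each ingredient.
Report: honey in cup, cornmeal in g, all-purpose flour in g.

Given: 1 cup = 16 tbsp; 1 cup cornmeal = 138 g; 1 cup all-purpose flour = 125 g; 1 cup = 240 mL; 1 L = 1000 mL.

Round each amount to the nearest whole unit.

honey: 8 cup; cornmeal: 291 g; all-purpose flour: 278 g

Scaling factor: 45/24 = 15/8 = 1.875.
honey: 1 L × 15/8 × 1000 mL/L ÷ 240 mL/cup ≈ 8 cup
cornmeal: (1 cup + 2 tbsp = 1.125 cup) × 15/8 × 138 g/cup ≈ 291 g
all-purpose flour: (1 cup + 3 tbsp = 1.1875 cup) × 15/8 × 125 g/cup ≈ 278 g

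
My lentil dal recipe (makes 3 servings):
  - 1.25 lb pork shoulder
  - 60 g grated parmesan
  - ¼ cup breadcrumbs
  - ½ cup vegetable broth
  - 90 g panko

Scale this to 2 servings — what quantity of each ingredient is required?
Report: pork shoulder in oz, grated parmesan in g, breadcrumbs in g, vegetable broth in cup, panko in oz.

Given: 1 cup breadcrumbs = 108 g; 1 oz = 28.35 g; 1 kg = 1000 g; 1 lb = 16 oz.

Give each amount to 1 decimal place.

pork shoulder: 13.3 oz; grated parmesan: 40.0 g; breadcrumbs: 18.0 g; vegetable broth: 0.3 cup; panko: 2.1 oz

Scaling factor: 2/3.
pork shoulder: 1.25 lb × 2/3 × 16 oz/lb ≈ 13.3 oz
grated parmesan: 60 g × 2/3 = 40.0 g
breadcrumbs: 0.25 cup × 2/3 × 108 g/cup = 18.0 g
vegetable broth: 0.5 cup × 2/3 ≈ 0.3 cup
panko: 90 g × 2/3 ÷ 28.35 g/oz ≈ 2.1 oz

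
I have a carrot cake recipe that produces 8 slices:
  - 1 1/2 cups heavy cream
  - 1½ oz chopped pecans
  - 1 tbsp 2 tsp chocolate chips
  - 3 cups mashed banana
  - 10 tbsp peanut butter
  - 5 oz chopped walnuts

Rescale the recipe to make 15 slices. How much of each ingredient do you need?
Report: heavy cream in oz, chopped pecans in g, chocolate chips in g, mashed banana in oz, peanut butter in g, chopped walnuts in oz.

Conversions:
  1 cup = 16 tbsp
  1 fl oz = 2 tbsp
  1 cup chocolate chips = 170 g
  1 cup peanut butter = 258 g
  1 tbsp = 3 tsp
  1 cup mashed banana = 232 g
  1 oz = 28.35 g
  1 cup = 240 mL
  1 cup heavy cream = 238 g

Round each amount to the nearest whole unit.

heavy cream: 24 oz; chopped pecans: 80 g; chocolate chips: 33 g; mashed banana: 46 oz; peanut butter: 302 g; chopped walnuts: 9 oz

Scaling factor: 15/8 = 1.875.
heavy cream: 1.5 cup × 15/8 × 238 g/cup ÷ 28.35 g/oz ≈ 24 oz
chopped pecans: 1.5 oz × 15/8 × 28.35 g/oz ≈ 80 g
chocolate chips: (1 tbsp + 2 tsp = 5/3 tbsp) × 15/8 ÷ 16 tbsp/cup × 170 g/cup ≈ 33 g
mashed banana: 3 cup × 15/8 × 232 g/cup ÷ 28.35 g/oz ≈ 46 oz
peanut butter: 10 tbsp × 15/8 ÷ 16 tbsp/cup × 258 g/cup ≈ 302 g
chopped walnuts: 5 oz × 15/8 ≈ 9 oz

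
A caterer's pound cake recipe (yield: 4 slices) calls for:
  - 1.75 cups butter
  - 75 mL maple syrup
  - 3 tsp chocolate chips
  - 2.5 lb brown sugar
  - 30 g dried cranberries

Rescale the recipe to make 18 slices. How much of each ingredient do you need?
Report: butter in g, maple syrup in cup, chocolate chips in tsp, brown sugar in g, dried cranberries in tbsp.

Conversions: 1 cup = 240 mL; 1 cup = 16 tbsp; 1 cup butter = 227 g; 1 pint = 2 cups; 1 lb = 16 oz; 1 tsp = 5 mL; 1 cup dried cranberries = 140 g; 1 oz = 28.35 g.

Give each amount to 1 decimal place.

Scaling factor: 18/4 = 9/2 = 4.5.
butter: 1.75 cup × 9/2 × 227 g/cup ≈ 1787.6 g
maple syrup: 75 mL × 9/2 ÷ 240 mL/cup ≈ 1.4 cup
chocolate chips: 3 tsp × 9/2 = 13.5 tsp
brown sugar: 2.5 lb × 9/2 × 16 oz/lb × 28.35 g/oz = 5103.0 g
dried cranberries: 30 g × 9/2 ÷ 140 g/cup × 16 tbsp/cup ≈ 15.4 tbsp

butter: 1787.6 g; maple syrup: 1.4 cup; chocolate chips: 13.5 tsp; brown sugar: 5103.0 g; dried cranberries: 15.4 tbsp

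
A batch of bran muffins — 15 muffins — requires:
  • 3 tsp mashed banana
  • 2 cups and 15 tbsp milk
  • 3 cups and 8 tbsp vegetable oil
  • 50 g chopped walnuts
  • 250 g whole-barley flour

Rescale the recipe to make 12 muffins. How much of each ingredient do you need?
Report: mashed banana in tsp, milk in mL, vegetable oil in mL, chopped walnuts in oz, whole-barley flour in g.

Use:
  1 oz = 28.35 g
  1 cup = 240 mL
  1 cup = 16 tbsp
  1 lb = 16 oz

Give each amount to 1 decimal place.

mashed banana: 2.4 tsp; milk: 564.0 mL; vegetable oil: 672.0 mL; chopped walnuts: 1.4 oz; whole-barley flour: 200.0 g

Scaling factor: 12/15 = 4/5 = 0.8.
mashed banana: 3 tsp × 4/5 = 2.4 tsp
milk: (2 cup + 15 tbsp = 2.9375 cup) × 4/5 × 240 mL/cup = 564.0 mL
vegetable oil: (3 cup + 8 tbsp = 3.5 cup) × 4/5 × 240 mL/cup = 672.0 mL
chopped walnuts: 50 g × 4/5 ÷ 28.35 g/oz ≈ 1.4 oz
whole-barley flour: 250 g × 4/5 = 200.0 g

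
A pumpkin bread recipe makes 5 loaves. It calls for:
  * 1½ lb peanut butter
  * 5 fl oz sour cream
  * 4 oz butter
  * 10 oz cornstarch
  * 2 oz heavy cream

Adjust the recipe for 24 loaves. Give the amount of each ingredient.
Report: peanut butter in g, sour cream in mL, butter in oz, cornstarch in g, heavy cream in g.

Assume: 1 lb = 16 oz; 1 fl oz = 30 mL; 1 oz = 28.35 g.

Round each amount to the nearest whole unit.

Scaling factor: 24/5 = 4.8.
peanut butter: 1.5 lb × 24/5 × 16 oz/lb × 28.35 g/oz ≈ 3266 g
sour cream: 5 fl oz × 24/5 × 30 mL/fl oz = 720 mL
butter: 4 oz × 24/5 ≈ 19 oz
cornstarch: 10 oz × 24/5 × 28.35 g/oz ≈ 1361 g
heavy cream: 2 oz × 24/5 × 28.35 g/oz ≈ 272 g

peanut butter: 3266 g; sour cream: 720 mL; butter: 19 oz; cornstarch: 1361 g; heavy cream: 272 g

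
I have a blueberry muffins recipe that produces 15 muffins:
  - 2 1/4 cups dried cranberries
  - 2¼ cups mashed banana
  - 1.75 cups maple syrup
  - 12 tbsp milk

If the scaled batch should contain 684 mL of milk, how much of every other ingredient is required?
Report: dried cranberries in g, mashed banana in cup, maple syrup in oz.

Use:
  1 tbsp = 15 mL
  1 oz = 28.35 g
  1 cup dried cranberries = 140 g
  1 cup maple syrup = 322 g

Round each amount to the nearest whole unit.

The original recipe has 180 mL of milk, so the scaling factor is 684 ÷ 180 = 19/5 = 3.8.
dried cranberries: 2.25 cup × 19/5 × 140 g/cup = 1197 g
mashed banana: 2.25 cup × 19/5 ≈ 9 cup
maple syrup: 1.75 cup × 19/5 × 322 g/cup ÷ 28.35 g/oz ≈ 76 oz

dried cranberries: 1197 g; mashed banana: 9 cup; maple syrup: 76 oz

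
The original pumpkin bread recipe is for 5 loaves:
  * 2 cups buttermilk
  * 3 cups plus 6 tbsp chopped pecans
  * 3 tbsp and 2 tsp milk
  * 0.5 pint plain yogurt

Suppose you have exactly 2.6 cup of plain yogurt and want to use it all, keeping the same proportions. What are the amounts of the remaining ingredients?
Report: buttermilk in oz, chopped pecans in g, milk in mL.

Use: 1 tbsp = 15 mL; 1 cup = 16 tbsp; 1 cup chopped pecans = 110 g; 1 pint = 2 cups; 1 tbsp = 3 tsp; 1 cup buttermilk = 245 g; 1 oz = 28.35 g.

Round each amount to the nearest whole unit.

The original recipe has 1 cup of plain yogurt, so the scaling factor is 2.6 ÷ 1 = 13/5 = 2.6.
buttermilk: 2 cup × 13/5 × 245 g/cup ÷ 28.35 g/oz ≈ 45 oz
chopped pecans: (3 cup + 6 tbsp = 3.375 cup) × 13/5 × 110 g/cup ≈ 965 g
milk: (3 tbsp + 2 tsp = 11/3 tbsp) × 13/5 × 15 mL/tbsp = 143 mL

buttermilk: 45 oz; chopped pecans: 965 g; milk: 143 mL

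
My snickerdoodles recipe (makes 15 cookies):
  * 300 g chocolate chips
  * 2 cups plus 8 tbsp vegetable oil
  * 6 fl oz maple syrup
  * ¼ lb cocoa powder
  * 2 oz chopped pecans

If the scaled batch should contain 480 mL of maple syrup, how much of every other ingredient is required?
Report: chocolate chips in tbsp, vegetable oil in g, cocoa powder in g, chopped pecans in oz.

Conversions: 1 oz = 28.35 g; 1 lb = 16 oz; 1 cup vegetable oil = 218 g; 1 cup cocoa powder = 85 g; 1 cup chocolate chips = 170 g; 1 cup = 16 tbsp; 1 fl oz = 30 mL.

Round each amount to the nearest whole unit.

The original recipe has 180 mL of maple syrup, so the scaling factor is 480 ÷ 180 = 8/3.
chocolate chips: 300 g × 8/3 ÷ 170 g/cup × 16 tbsp/cup ≈ 75 tbsp
vegetable oil: (2 cup + 8 tbsp = 2.5 cup) × 8/3 × 218 g/cup ≈ 1453 g
cocoa powder: 0.25 lb × 8/3 × 16 oz/lb × 28.35 g/oz ≈ 302 g
chopped pecans: 2 oz × 8/3 ≈ 5 oz

chocolate chips: 75 tbsp; vegetable oil: 1453 g; cocoa powder: 302 g; chopped pecans: 5 oz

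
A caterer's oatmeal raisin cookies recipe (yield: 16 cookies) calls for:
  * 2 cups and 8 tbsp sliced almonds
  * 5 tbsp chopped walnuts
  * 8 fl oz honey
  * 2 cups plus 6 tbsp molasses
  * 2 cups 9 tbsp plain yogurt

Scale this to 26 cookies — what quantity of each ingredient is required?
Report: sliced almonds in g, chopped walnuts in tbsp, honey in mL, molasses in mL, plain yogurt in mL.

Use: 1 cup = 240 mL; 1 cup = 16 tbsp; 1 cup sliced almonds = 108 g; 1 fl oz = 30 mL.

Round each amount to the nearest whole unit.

Scaling factor: 26/16 = 13/8 = 1.625.
sliced almonds: (2 cup + 8 tbsp = 2.5 cup) × 13/8 × 108 g/cup ≈ 439 g
chopped walnuts: 5 tbsp × 13/8 ≈ 8 tbsp
honey: 8 fl oz × 13/8 × 30 mL/fl oz = 390 mL
molasses: (2 cup + 6 tbsp = 2.375 cup) × 13/8 × 240 mL/cup ≈ 926 mL
plain yogurt: (2 cup + 9 tbsp = 2.5625 cup) × 13/8 × 240 mL/cup ≈ 999 mL

sliced almonds: 439 g; chopped walnuts: 8 tbsp; honey: 390 mL; molasses: 926 mL; plain yogurt: 999 mL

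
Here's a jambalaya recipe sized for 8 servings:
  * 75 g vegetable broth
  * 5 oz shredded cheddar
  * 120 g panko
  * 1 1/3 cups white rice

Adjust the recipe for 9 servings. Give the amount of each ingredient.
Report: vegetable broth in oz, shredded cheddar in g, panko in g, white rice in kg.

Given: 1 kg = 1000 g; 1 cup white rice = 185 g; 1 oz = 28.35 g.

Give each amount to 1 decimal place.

Scaling factor: 9/8 = 1.125.
vegetable broth: 75 g × 9/8 ÷ 28.35 g/oz ≈ 3.0 oz
shredded cheddar: 5 oz × 9/8 × 28.35 g/oz ≈ 159.5 g
panko: 120 g × 9/8 = 135.0 g
white rice: 4/3 cup × 9/8 × 185 g/cup ÷ 1000 g/kg ≈ 0.3 kg

vegetable broth: 3.0 oz; shredded cheddar: 159.5 g; panko: 135.0 g; white rice: 0.3 kg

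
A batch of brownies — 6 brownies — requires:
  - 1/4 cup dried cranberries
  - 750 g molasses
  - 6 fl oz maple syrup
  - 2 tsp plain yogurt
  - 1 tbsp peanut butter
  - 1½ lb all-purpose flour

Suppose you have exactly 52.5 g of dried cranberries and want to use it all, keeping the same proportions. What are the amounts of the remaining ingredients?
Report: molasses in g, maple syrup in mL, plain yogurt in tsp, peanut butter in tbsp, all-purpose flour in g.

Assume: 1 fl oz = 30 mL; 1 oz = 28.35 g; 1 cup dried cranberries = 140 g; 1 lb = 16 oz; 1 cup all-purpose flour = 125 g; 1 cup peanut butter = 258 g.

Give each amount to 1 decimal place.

The original recipe has 35 g of dried cranberries, so the scaling factor is 52.5 ÷ 35 = 3/2 = 1.5.
molasses: 750 g × 3/2 = 1125.0 g
maple syrup: 6 fl oz × 3/2 × 30 mL/fl oz = 270.0 mL
plain yogurt: 2 tsp × 3/2 = 3.0 tsp
peanut butter: 1 tbsp × 3/2 = 1.5 tbsp
all-purpose flour: 1.5 lb × 3/2 × 16 oz/lb × 28.35 g/oz = 1020.6 g

molasses: 1125.0 g; maple syrup: 270.0 mL; plain yogurt: 3.0 tsp; peanut butter: 1.5 tbsp; all-purpose flour: 1020.6 g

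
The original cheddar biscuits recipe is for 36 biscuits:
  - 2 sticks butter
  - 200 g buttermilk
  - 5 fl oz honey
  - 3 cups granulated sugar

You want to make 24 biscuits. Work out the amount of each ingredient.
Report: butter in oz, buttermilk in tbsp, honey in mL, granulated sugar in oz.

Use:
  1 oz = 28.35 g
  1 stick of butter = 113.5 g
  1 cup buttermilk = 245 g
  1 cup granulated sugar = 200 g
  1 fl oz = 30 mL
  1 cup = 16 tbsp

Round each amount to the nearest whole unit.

butter: 5 oz; buttermilk: 9 tbsp; honey: 100 mL; granulated sugar: 14 oz

Scaling factor: 24/36 = 2/3.
butter: 2 stick × 2/3 × 113.5 g/stick ÷ 28.35 g/oz ≈ 5 oz
buttermilk: 200 g × 2/3 ÷ 245 g/cup × 16 tbsp/cup ≈ 9 tbsp
honey: 5 fl oz × 2/3 × 30 mL/fl oz = 100 mL
granulated sugar: 3 cup × 2/3 × 200 g/cup ÷ 28.35 g/oz ≈ 14 oz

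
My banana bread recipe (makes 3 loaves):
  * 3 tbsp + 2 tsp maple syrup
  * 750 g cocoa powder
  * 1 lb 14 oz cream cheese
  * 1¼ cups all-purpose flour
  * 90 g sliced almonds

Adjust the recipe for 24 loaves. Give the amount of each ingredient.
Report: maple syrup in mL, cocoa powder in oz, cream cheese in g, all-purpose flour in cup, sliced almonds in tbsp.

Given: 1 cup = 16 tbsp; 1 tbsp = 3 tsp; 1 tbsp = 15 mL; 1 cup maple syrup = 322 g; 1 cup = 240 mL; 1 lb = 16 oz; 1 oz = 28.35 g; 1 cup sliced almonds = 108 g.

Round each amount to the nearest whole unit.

maple syrup: 440 mL; cocoa powder: 212 oz; cream cheese: 6804 g; all-purpose flour: 10 cup; sliced almonds: 107 tbsp

Scaling factor: 24/3 = 8.
maple syrup: (3 tbsp + 2 tsp = 11/3 tbsp) × 8 × 15 mL/tbsp = 440 mL
cocoa powder: 750 g × 8 ÷ 28.35 g/oz ≈ 212 oz
cream cheese: (1 lb + 14 oz = 1.875 lb) × 8 × 16 oz/lb × 28.35 g/oz = 6804 g
all-purpose flour: 1.25 cup × 8 = 10 cup
sliced almonds: 90 g × 8 ÷ 108 g/cup × 16 tbsp/cup ≈ 107 tbsp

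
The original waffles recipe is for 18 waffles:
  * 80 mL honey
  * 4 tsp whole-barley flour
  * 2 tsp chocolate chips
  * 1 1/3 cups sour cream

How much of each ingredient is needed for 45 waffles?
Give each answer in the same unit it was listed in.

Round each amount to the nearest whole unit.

honey: 200 mL; whole-barley flour: 10 tsp; chocolate chips: 5 tsp; sour cream: 3 cup

Scaling factor: 45/18 = 5/2 = 2.5.
honey: 80 mL × 5/2 = 200 mL
whole-barley flour: 4 tsp × 5/2 = 10 tsp
chocolate chips: 2 tsp × 5/2 = 5 tsp
sour cream: 4/3 cup × 5/2 ≈ 3 cup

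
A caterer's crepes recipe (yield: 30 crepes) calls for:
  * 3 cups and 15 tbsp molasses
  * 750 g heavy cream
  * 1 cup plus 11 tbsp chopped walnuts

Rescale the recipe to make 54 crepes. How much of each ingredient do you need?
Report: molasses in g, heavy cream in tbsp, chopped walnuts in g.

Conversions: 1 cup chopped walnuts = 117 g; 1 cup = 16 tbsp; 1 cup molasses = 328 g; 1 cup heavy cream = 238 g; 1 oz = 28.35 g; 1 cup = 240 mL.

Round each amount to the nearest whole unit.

molasses: 2325 g; heavy cream: 91 tbsp; chopped walnuts: 355 g

Scaling factor: 54/30 = 9/5 = 1.8.
molasses: (3 cup + 15 tbsp = 3.9375 cup) × 9/5 × 328 g/cup ≈ 2325 g
heavy cream: 750 g × 9/5 ÷ 238 g/cup × 16 tbsp/cup ≈ 91 tbsp
chopped walnuts: (1 cup + 11 tbsp = 1.6875 cup) × 9/5 × 117 g/cup ≈ 355 g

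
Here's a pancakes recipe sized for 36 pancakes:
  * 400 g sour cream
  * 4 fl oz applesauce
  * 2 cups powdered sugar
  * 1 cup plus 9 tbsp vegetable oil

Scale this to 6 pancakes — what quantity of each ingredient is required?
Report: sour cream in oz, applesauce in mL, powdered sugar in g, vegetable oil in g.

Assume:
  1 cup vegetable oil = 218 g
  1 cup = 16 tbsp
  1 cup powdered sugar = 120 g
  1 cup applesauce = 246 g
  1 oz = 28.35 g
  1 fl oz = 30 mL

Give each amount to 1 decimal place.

Scaling factor: 6/36 = 1/6.
sour cream: 400 g × 1/6 ÷ 28.35 g/oz ≈ 2.4 oz
applesauce: 4 fl oz × 1/6 × 30 mL/fl oz = 20.0 mL
powdered sugar: 2 cup × 1/6 × 120 g/cup = 40.0 g
vegetable oil: (1 cup + 9 tbsp = 1.5625 cup) × 1/6 × 218 g/cup ≈ 56.8 g

sour cream: 2.4 oz; applesauce: 20.0 mL; powdered sugar: 40.0 g; vegetable oil: 56.8 g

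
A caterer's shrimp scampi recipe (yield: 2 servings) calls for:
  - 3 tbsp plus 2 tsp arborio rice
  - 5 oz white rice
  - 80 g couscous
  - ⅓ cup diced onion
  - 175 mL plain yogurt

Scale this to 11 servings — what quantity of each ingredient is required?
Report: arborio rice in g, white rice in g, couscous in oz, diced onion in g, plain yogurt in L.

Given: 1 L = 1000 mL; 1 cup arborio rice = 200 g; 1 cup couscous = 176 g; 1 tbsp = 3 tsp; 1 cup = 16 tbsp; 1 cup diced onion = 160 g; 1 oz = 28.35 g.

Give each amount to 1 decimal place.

arborio rice: 252.1 g; white rice: 779.6 g; couscous: 15.5 oz; diced onion: 293.3 g; plain yogurt: 1.0 L

Scaling factor: 11/2 = 5.5.
arborio rice: (3 tbsp + 2 tsp = 11/3 tbsp) × 11/2 ÷ 16 tbsp/cup × 200 g/cup ≈ 252.1 g
white rice: 5 oz × 11/2 × 28.35 g/oz ≈ 779.6 g
couscous: 80 g × 11/2 ÷ 28.35 g/oz ≈ 15.5 oz
diced onion: 1/3 cup × 11/2 × 160 g/cup ≈ 293.3 g
plain yogurt: 175 mL × 11/2 ÷ 1000 mL/L ≈ 1.0 L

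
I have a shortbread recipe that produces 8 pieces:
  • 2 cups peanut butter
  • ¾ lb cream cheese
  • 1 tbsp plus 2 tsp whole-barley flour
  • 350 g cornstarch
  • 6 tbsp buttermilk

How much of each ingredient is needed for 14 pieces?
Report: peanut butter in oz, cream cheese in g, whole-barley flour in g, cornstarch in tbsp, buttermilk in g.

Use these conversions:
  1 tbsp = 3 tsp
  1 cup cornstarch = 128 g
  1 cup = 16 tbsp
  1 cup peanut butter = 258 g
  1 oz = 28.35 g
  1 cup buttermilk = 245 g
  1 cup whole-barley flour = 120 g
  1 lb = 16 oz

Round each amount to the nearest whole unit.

peanut butter: 32 oz; cream cheese: 595 g; whole-barley flour: 22 g; cornstarch: 77 tbsp; buttermilk: 161 g

Scaling factor: 14/8 = 7/4 = 1.75.
peanut butter: 2 cup × 7/4 × 258 g/cup ÷ 28.35 g/oz ≈ 32 oz
cream cheese: 0.75 lb × 7/4 × 16 oz/lb × 28.35 g/oz ≈ 595 g
whole-barley flour: (1 tbsp + 2 tsp = 5/3 tbsp) × 7/4 ÷ 16 tbsp/cup × 120 g/cup ≈ 22 g
cornstarch: 350 g × 7/4 ÷ 128 g/cup × 16 tbsp/cup ≈ 77 tbsp
buttermilk: 6 tbsp × 7/4 ÷ 16 tbsp/cup × 245 g/cup ≈ 161 g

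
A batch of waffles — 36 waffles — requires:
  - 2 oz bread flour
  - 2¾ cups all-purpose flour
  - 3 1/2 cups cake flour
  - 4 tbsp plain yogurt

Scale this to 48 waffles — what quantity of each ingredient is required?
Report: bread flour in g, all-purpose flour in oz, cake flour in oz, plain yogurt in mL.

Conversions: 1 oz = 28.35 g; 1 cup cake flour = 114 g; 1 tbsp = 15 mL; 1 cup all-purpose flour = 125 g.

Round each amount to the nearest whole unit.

Scaling factor: 48/36 = 4/3.
bread flour: 2 oz × 4/3 × 28.35 g/oz ≈ 76 g
all-purpose flour: 2.75 cup × 4/3 × 125 g/cup ÷ 28.35 g/oz ≈ 16 oz
cake flour: 3.5 cup × 4/3 × 114 g/cup ÷ 28.35 g/oz ≈ 19 oz
plain yogurt: 4 tbsp × 4/3 × 15 mL/tbsp = 80 mL

bread flour: 76 g; all-purpose flour: 16 oz; cake flour: 19 oz; plain yogurt: 80 mL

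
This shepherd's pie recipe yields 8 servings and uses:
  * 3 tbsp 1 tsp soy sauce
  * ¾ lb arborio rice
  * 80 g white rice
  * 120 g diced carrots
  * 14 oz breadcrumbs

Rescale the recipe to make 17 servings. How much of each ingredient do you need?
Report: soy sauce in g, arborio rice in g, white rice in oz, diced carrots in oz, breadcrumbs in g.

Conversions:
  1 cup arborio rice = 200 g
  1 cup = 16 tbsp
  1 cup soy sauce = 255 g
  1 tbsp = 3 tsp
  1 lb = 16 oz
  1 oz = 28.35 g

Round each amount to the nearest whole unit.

soy sauce: 113 g; arborio rice: 723 g; white rice: 6 oz; diced carrots: 9 oz; breadcrumbs: 843 g

Scaling factor: 17/8 = 2.125.
soy sauce: (3 tbsp + 1 tsp = 10/3 tbsp) × 17/8 ÷ 16 tbsp/cup × 255 g/cup ≈ 113 g
arborio rice: 0.75 lb × 17/8 × 16 oz/lb × 28.35 g/oz ≈ 723 g
white rice: 80 g × 17/8 ÷ 28.35 g/oz ≈ 6 oz
diced carrots: 120 g × 17/8 ÷ 28.35 g/oz ≈ 9 oz
breadcrumbs: 14 oz × 17/8 × 28.35 g/oz ≈ 843 g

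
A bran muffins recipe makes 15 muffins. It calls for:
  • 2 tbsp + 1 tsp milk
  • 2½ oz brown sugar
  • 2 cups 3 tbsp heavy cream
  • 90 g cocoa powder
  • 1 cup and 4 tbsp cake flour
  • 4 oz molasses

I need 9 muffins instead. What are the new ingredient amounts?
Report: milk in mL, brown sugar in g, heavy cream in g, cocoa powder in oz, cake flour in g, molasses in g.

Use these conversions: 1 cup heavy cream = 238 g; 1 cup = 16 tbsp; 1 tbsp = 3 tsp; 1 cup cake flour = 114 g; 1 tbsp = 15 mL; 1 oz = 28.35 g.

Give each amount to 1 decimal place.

Scaling factor: 9/15 = 3/5 = 0.6.
milk: (2 tbsp + 1 tsp = 7/3 tbsp) × 3/5 × 15 mL/tbsp = 21.0 mL
brown sugar: 2.5 oz × 3/5 × 28.35 g/oz ≈ 42.5 g
heavy cream: (2 cup + 3 tbsp = 2.1875 cup) × 3/5 × 238 g/cup ≈ 312.4 g
cocoa powder: 90 g × 3/5 ÷ 28.35 g/oz ≈ 1.9 oz
cake flour: (1 cup + 4 tbsp = 1.25 cup) × 3/5 × 114 g/cup = 85.5 g
molasses: 4 oz × 3/5 × 28.35 g/oz ≈ 68.0 g

milk: 21.0 mL; brown sugar: 42.5 g; heavy cream: 312.4 g; cocoa powder: 1.9 oz; cake flour: 85.5 g; molasses: 68.0 g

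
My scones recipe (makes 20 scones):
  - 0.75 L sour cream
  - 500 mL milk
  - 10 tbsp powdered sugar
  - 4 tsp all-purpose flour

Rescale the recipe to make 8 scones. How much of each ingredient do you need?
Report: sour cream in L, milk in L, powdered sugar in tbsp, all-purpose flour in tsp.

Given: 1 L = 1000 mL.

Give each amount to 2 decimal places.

sour cream: 0.30 L; milk: 0.20 L; powdered sugar: 4.00 tbsp; all-purpose flour: 1.60 tsp

Scaling factor: 8/20 = 2/5 = 0.4.
sour cream: 0.75 L × 2/5 = 0.30 L
milk: 500 mL × 2/5 ÷ 1000 mL/L = 0.20 L
powdered sugar: 10 tbsp × 2/5 = 4.00 tbsp
all-purpose flour: 4 tsp × 2/5 = 1.60 tsp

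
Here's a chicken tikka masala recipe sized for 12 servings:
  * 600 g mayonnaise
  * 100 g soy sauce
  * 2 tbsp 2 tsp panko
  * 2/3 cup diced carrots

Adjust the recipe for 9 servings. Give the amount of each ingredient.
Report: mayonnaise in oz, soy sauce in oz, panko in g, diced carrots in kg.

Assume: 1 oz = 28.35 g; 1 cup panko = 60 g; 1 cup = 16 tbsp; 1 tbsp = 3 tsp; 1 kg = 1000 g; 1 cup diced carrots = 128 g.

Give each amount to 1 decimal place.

Scaling factor: 9/12 = 3/4 = 0.75.
mayonnaise: 600 g × 3/4 ÷ 28.35 g/oz ≈ 15.9 oz
soy sauce: 100 g × 3/4 ÷ 28.35 g/oz ≈ 2.6 oz
panko: (2 tbsp + 2 tsp = 8/3 tbsp) × 3/4 ÷ 16 tbsp/cup × 60 g/cup = 7.5 g
diced carrots: 2/3 cup × 3/4 × 128 g/cup ÷ 1000 g/kg ≈ 0.1 kg

mayonnaise: 15.9 oz; soy sauce: 2.6 oz; panko: 7.5 g; diced carrots: 0.1 kg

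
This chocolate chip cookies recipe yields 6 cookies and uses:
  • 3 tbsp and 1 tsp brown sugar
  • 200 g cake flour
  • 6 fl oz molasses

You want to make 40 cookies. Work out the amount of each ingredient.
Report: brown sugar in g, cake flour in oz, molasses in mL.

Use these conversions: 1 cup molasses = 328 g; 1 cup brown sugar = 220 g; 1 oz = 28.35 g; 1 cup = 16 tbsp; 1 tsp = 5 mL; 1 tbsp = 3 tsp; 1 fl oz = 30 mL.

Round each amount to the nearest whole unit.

Scaling factor: 40/6 = 20/3.
brown sugar: (3 tbsp + 1 tsp = 10/3 tbsp) × 20/3 ÷ 16 tbsp/cup × 220 g/cup ≈ 306 g
cake flour: 200 g × 20/3 ÷ 28.35 g/oz ≈ 47 oz
molasses: 6 fl oz × 20/3 × 30 mL/fl oz = 1200 mL

brown sugar: 306 g; cake flour: 47 oz; molasses: 1200 mL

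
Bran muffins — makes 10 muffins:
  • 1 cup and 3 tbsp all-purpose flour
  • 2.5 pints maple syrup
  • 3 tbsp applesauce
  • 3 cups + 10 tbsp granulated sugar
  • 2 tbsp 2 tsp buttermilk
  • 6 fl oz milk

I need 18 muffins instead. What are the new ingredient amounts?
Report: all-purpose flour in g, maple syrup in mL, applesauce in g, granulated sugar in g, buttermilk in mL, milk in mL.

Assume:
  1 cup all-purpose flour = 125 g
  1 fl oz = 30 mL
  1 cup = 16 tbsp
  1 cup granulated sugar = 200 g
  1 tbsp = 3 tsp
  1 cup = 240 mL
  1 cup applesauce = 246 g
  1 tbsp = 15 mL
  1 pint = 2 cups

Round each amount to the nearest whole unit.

all-purpose flour: 267 g; maple syrup: 2160 mL; applesauce: 83 g; granulated sugar: 1305 g; buttermilk: 72 mL; milk: 324 mL

Scaling factor: 18/10 = 9/5 = 1.8.
all-purpose flour: (1 cup + 3 tbsp = 1.1875 cup) × 9/5 × 125 g/cup ≈ 267 g
maple syrup: 2.5 pint × 9/5 × 2 cup/pint × 240 mL/cup = 2160 mL
applesauce: 3 tbsp × 9/5 ÷ 16 tbsp/cup × 246 g/cup ≈ 83 g
granulated sugar: (3 cup + 10 tbsp = 3.625 cup) × 9/5 × 200 g/cup = 1305 g
buttermilk: (2 tbsp + 2 tsp = 8/3 tbsp) × 9/5 × 15 mL/tbsp = 72 mL
milk: 6 fl oz × 9/5 × 30 mL/fl oz = 324 mL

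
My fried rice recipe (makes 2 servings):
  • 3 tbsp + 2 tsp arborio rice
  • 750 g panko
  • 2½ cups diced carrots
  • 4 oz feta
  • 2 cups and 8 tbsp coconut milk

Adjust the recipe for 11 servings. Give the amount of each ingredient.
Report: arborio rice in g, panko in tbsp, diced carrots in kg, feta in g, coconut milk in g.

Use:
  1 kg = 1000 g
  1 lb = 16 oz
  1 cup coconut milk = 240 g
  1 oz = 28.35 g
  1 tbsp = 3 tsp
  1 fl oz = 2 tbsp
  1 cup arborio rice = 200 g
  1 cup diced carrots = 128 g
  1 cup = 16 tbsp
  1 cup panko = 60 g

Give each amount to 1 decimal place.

Scaling factor: 11/2 = 5.5.
arborio rice: (3 tbsp + 2 tsp = 11/3 tbsp) × 11/2 ÷ 16 tbsp/cup × 200 g/cup ≈ 252.1 g
panko: 750 g × 11/2 ÷ 60 g/cup × 16 tbsp/cup = 1100.0 tbsp
diced carrots: 2.5 cup × 11/2 × 128 g/cup ÷ 1000 g/kg ≈ 1.8 kg
feta: 4 oz × 11/2 × 28.35 g/oz = 623.7 g
coconut milk: (2 cup + 8 tbsp = 2.5 cup) × 11/2 × 240 g/cup = 3300.0 g

arborio rice: 252.1 g; panko: 1100.0 tbsp; diced carrots: 1.8 kg; feta: 623.7 g; coconut milk: 3300.0 g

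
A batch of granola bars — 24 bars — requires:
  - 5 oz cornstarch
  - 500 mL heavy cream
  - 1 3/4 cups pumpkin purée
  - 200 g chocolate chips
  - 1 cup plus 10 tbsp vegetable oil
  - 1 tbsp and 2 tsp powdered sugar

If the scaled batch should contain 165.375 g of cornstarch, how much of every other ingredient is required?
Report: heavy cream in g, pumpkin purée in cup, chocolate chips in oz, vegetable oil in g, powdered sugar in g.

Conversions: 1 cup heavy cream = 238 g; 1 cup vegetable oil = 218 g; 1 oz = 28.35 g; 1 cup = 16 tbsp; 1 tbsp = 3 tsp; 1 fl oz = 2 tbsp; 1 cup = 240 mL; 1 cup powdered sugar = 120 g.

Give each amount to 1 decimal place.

heavy cream: 578.5 g; pumpkin purée: 2.0 cup; chocolate chips: 8.2 oz; vegetable oil: 413.3 g; powdered sugar: 14.6 g

The original recipe has 141.75 g of cornstarch, so the scaling factor is 165.375 ÷ 141.75 = 7/6.
heavy cream: 500 mL × 7/6 ÷ 240 mL/cup × 238 g/cup ≈ 578.5 g
pumpkin purée: 1.75 cup × 7/6 ≈ 2.0 cup
chocolate chips: 200 g × 7/6 ÷ 28.35 g/oz ≈ 8.2 oz
vegetable oil: (1 cup + 10 tbsp = 1.625 cup) × 7/6 × 218 g/cup ≈ 413.3 g
powdered sugar: (1 tbsp + 2 tsp = 5/3 tbsp) × 7/6 ÷ 16 tbsp/cup × 120 g/cup ≈ 14.6 g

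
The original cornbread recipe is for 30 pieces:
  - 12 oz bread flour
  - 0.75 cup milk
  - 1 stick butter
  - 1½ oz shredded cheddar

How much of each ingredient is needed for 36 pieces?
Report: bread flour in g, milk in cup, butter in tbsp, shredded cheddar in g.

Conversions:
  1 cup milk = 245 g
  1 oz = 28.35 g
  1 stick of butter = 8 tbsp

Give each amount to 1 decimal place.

bread flour: 408.2 g; milk: 0.9 cup; butter: 9.6 tbsp; shredded cheddar: 51.0 g

Scaling factor: 36/30 = 6/5 = 1.2.
bread flour: 12 oz × 6/5 × 28.35 g/oz ≈ 408.2 g
milk: 0.75 cup × 6/5 = 0.9 cup
butter: 1 stick × 6/5 × 8 tbsp/stick = 9.6 tbsp
shredded cheddar: 1.5 oz × 6/5 × 28.35 g/oz ≈ 51.0 g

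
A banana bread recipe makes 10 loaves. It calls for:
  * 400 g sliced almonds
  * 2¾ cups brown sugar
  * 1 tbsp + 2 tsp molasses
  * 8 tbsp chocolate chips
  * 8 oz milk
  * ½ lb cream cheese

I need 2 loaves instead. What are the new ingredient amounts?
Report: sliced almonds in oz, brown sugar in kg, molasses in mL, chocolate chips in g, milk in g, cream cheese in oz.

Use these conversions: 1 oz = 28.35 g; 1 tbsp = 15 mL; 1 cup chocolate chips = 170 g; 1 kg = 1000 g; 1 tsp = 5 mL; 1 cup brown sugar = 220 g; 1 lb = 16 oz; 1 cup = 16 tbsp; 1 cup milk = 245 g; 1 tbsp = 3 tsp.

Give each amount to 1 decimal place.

sliced almonds: 2.8 oz; brown sugar: 0.1 kg; molasses: 5.0 mL; chocolate chips: 17.0 g; milk: 45.4 g; cream cheese: 1.6 oz

Scaling factor: 2/10 = 1/5 = 0.2.
sliced almonds: 400 g × 1/5 ÷ 28.35 g/oz ≈ 2.8 oz
brown sugar: 2.75 cup × 1/5 × 220 g/cup ÷ 1000 g/kg ≈ 0.1 kg
molasses: (1 tbsp + 2 tsp = 5/3 tbsp) × 1/5 × 15 mL/tbsp = 5.0 mL
chocolate chips: 8 tbsp × 1/5 ÷ 16 tbsp/cup × 170 g/cup = 17.0 g
milk: 8 oz × 1/5 × 28.35 g/oz ≈ 45.4 g
cream cheese: 0.5 lb × 1/5 × 16 oz/lb = 1.6 oz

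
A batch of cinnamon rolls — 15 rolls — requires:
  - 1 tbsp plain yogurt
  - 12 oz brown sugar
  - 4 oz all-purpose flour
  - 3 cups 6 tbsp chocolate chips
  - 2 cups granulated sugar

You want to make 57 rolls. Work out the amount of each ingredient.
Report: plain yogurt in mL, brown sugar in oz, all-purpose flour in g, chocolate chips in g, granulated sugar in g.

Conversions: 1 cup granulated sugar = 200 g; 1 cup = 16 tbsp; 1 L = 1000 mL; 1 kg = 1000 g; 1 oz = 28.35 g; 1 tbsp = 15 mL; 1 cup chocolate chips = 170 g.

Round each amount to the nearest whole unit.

Scaling factor: 57/15 = 19/5 = 3.8.
plain yogurt: 1 tbsp × 19/5 × 15 mL/tbsp = 57 mL
brown sugar: 12 oz × 19/5 ≈ 46 oz
all-purpose flour: 4 oz × 19/5 × 28.35 g/oz ≈ 431 g
chocolate chips: (3 cup + 6 tbsp = 3.375 cup) × 19/5 × 170 g/cup ≈ 2180 g
granulated sugar: 2 cup × 19/5 × 200 g/cup = 1520 g

plain yogurt: 57 mL; brown sugar: 46 oz; all-purpose flour: 431 g; chocolate chips: 2180 g; granulated sugar: 1520 g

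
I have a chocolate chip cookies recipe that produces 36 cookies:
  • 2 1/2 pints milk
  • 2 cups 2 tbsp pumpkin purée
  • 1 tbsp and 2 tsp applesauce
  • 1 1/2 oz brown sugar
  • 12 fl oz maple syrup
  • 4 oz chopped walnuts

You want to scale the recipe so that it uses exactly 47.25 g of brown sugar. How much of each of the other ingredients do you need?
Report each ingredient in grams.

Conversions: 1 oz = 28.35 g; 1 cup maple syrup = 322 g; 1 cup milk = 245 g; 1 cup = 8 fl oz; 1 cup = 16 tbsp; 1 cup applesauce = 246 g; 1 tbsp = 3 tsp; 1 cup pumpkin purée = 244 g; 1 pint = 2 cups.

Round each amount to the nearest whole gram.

milk: 1361 g; pumpkin purée: 576 g; applesauce: 28 g; maple syrup: 537 g; chopped walnuts: 126 g

The original recipe has 42.525 g of brown sugar, so the scaling factor is 47.25 ÷ 42.525 = 10/9.
milk: 2.5 pint × 10/9 × 2 cup/pint × 245 g/cup ≈ 1361 g
pumpkin purée: (2 cup + 2 tbsp = 2.125 cup) × 10/9 × 244 g/cup ≈ 576 g
applesauce: (1 tbsp + 2 tsp = 5/3 tbsp) × 10/9 ÷ 16 tbsp/cup × 246 g/cup ≈ 28 g
maple syrup: 12 fl oz × 10/9 ÷ 8 fl oz/cup × 322 g/cup ≈ 537 g
chopped walnuts: 4 oz × 10/9 × 28.35 g/oz = 126 g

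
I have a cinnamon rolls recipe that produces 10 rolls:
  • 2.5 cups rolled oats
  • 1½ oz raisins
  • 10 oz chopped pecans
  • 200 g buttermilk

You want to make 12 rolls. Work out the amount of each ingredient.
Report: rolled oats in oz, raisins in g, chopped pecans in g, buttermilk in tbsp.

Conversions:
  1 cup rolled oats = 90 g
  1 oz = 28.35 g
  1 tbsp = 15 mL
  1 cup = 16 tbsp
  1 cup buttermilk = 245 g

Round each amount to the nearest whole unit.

rolled oats: 10 oz; raisins: 51 g; chopped pecans: 340 g; buttermilk: 16 tbsp

Scaling factor: 12/10 = 6/5 = 1.2.
rolled oats: 2.5 cup × 6/5 × 90 g/cup ÷ 28.35 g/oz ≈ 10 oz
raisins: 1.5 oz × 6/5 × 28.35 g/oz ≈ 51 g
chopped pecans: 10 oz × 6/5 × 28.35 g/oz ≈ 340 g
buttermilk: 200 g × 6/5 ÷ 245 g/cup × 16 tbsp/cup ≈ 16 tbsp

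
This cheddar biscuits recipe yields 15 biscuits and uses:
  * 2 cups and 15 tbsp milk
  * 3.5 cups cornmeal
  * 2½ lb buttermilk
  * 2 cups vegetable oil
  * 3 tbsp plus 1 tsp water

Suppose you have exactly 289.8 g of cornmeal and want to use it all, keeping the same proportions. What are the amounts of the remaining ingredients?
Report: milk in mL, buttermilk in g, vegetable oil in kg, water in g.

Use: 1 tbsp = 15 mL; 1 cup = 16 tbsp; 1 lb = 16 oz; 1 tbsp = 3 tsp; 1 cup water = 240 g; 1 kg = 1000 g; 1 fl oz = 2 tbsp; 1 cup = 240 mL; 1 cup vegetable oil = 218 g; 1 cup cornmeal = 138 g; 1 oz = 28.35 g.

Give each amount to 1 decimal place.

milk: 423.0 mL; buttermilk: 680.4 g; vegetable oil: 0.3 kg; water: 30.0 g

The original recipe has 483 g of cornmeal, so the scaling factor is 289.8 ÷ 483 = 3/5 = 0.6.
milk: (2 cup + 15 tbsp = 2.9375 cup) × 3/5 × 240 mL/cup = 423.0 mL
buttermilk: 2.5 lb × 3/5 × 16 oz/lb × 28.35 g/oz = 680.4 g
vegetable oil: 2 cup × 3/5 × 218 g/cup ÷ 1000 g/kg ≈ 0.3 kg
water: (3 tbsp + 1 tsp = 10/3 tbsp) × 3/5 ÷ 16 tbsp/cup × 240 g/cup = 30.0 g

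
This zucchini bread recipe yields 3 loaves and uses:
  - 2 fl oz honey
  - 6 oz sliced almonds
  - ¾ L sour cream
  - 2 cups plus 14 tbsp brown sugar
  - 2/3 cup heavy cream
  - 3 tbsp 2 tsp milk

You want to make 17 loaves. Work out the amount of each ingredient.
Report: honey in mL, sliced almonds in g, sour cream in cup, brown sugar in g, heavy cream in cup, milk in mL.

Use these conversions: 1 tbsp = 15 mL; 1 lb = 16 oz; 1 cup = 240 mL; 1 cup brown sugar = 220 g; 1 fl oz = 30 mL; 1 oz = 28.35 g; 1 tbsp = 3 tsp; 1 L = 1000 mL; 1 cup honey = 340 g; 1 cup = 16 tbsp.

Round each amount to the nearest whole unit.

Scaling factor: 17/3.
honey: 2 fl oz × 17/3 × 30 mL/fl oz = 340 mL
sliced almonds: 6 oz × 17/3 × 28.35 g/oz ≈ 964 g
sour cream: 0.75 L × 17/3 × 1000 mL/L ÷ 240 mL/cup ≈ 18 cup
brown sugar: (2 cup + 14 tbsp = 2.875 cup) × 17/3 × 220 g/cup ≈ 3584 g
heavy cream: 2/3 cup × 17/3 ≈ 4 cup
milk: (3 tbsp + 2 tsp = 11/3 tbsp) × 17/3 × 15 mL/tbsp ≈ 312 mL

honey: 340 mL; sliced almonds: 964 g; sour cream: 18 cup; brown sugar: 3584 g; heavy cream: 4 cup; milk: 312 mL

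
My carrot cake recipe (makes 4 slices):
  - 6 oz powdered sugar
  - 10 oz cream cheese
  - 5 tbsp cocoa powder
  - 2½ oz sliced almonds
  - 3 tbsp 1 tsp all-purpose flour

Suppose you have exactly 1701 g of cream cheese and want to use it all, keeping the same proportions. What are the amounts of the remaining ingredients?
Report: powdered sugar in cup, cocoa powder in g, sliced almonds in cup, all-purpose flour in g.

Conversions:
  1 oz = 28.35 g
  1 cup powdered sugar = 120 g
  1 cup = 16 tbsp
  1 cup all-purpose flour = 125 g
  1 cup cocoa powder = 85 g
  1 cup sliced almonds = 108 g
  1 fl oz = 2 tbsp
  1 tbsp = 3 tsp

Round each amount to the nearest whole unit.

powdered sugar: 9 cup; cocoa powder: 159 g; sliced almonds: 4 cup; all-purpose flour: 156 g

The original recipe has 283.5 g of cream cheese, so the scaling factor is 1701 ÷ 283.5 = 6.
powdered sugar: 6 oz × 6 × 28.35 g/oz ÷ 120 g/cup ≈ 9 cup
cocoa powder: 5 tbsp × 6 ÷ 16 tbsp/cup × 85 g/cup ≈ 159 g
sliced almonds: 2.5 oz × 6 × 28.35 g/oz ÷ 108 g/cup ≈ 4 cup
all-purpose flour: (3 tbsp + 1 tsp = 10/3 tbsp) × 6 ÷ 16 tbsp/cup × 125 g/cup ≈ 156 g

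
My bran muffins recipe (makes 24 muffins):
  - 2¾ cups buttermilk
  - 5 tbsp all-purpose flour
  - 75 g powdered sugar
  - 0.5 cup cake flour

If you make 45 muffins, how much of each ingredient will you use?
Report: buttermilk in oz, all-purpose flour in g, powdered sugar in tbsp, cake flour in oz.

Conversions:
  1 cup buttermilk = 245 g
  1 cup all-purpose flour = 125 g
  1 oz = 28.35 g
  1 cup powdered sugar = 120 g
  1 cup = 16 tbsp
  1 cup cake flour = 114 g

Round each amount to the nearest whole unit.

buttermilk: 45 oz; all-purpose flour: 73 g; powdered sugar: 19 tbsp; cake flour: 4 oz

Scaling factor: 45/24 = 15/8 = 1.875.
buttermilk: 2.75 cup × 15/8 × 245 g/cup ÷ 28.35 g/oz ≈ 45 oz
all-purpose flour: 5 tbsp × 15/8 ÷ 16 tbsp/cup × 125 g/cup ≈ 73 g
powdered sugar: 75 g × 15/8 ÷ 120 g/cup × 16 tbsp/cup ≈ 19 tbsp
cake flour: 0.5 cup × 15/8 × 114 g/cup ÷ 28.35 g/oz ≈ 4 oz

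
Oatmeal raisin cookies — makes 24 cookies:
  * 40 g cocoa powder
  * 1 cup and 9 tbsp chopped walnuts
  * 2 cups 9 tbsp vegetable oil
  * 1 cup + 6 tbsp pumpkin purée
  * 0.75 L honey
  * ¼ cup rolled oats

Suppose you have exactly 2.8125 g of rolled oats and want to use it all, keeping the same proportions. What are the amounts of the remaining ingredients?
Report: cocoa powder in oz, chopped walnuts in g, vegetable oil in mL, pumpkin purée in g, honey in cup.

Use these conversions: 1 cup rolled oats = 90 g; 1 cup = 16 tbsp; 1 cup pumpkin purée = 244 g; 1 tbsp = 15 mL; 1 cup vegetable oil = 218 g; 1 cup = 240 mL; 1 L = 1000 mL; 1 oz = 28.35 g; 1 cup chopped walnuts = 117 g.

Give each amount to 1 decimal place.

cocoa powder: 0.2 oz; chopped walnuts: 22.9 g; vegetable oil: 76.9 mL; pumpkin purée: 41.9 g; honey: 0.4 cup

The original recipe has 22.5 g of rolled oats, so the scaling factor is 2.8125 ÷ 22.5 = 1/8 = 0.125.
cocoa powder: 40 g × 1/8 ÷ 28.35 g/oz ≈ 0.2 oz
chopped walnuts: (1 cup + 9 tbsp = 1.5625 cup) × 1/8 × 117 g/cup ≈ 22.9 g
vegetable oil: (2 cup + 9 tbsp = 2.5625 cup) × 1/8 × 240 mL/cup ≈ 76.9 mL
pumpkin purée: (1 cup + 6 tbsp = 1.375 cup) × 1/8 × 244 g/cup ≈ 41.9 g
honey: 0.75 L × 1/8 × 1000 mL/L ÷ 240 mL/cup ≈ 0.4 cup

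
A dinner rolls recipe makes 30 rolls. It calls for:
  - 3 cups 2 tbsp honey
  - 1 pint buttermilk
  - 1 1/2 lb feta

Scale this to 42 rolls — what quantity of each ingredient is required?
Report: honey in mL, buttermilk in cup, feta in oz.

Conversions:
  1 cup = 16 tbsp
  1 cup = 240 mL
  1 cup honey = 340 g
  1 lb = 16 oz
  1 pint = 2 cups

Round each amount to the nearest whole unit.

honey: 1050 mL; buttermilk: 3 cup; feta: 34 oz

Scaling factor: 42/30 = 7/5 = 1.4.
honey: (3 cup + 2 tbsp = 3.125 cup) × 7/5 × 240 mL/cup = 1050 mL
buttermilk: 1 pint × 7/5 × 2 cup/pint ≈ 3 cup
feta: 1.5 lb × 7/5 × 16 oz/lb ≈ 34 oz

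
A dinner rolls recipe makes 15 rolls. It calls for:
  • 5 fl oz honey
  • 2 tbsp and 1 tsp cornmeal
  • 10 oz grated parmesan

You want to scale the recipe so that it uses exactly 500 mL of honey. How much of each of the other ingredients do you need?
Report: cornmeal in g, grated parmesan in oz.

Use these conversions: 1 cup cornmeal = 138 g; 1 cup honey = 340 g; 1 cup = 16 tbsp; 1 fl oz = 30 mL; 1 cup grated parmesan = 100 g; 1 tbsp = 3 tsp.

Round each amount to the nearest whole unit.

cornmeal: 67 g; grated parmesan: 33 oz

The original recipe has 150 mL of honey, so the scaling factor is 500 ÷ 150 = 10/3.
cornmeal: (2 tbsp + 1 tsp = 7/3 tbsp) × 10/3 ÷ 16 tbsp/cup × 138 g/cup ≈ 67 g
grated parmesan: 10 oz × 10/3 ≈ 33 oz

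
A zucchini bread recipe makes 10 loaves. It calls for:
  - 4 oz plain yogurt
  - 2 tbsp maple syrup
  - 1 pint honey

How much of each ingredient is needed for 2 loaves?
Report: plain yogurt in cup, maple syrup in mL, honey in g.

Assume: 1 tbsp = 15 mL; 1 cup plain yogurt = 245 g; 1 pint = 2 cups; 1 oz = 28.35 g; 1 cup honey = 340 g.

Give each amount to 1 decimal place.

Scaling factor: 2/10 = 1/5 = 0.2.
plain yogurt: 4 oz × 1/5 × 28.35 g/oz ÷ 245 g/cup ≈ 0.1 cup
maple syrup: 2 tbsp × 1/5 × 15 mL/tbsp = 6.0 mL
honey: 1 pint × 1/5 × 2 cup/pint × 340 g/cup = 136.0 g

plain yogurt: 0.1 cup; maple syrup: 6.0 mL; honey: 136.0 g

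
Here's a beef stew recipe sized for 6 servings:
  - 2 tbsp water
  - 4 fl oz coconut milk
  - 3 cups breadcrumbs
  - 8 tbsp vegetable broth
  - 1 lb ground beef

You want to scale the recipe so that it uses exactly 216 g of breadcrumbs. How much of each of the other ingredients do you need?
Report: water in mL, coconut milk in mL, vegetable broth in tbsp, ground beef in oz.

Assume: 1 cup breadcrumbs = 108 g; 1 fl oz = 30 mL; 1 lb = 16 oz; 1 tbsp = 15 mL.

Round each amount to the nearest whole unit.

water: 20 mL; coconut milk: 80 mL; vegetable broth: 5 tbsp; ground beef: 11 oz

The original recipe has 324 g of breadcrumbs, so the scaling factor is 216 ÷ 324 = 2/3.
water: 2 tbsp × 2/3 × 15 mL/tbsp = 20 mL
coconut milk: 4 fl oz × 2/3 × 30 mL/fl oz = 80 mL
vegetable broth: 8 tbsp × 2/3 ≈ 5 tbsp
ground beef: 1 lb × 2/3 × 16 oz/lb ≈ 11 oz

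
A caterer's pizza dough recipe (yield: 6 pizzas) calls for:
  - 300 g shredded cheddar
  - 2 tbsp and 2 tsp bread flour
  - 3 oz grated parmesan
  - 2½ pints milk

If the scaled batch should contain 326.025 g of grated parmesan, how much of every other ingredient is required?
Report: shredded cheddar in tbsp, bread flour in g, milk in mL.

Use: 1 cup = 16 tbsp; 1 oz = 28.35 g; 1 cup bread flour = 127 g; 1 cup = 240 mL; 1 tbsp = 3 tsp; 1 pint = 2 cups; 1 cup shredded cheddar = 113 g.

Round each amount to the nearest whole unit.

shredded cheddar: 163 tbsp; bread flour: 81 g; milk: 4600 mL

The original recipe has 85.05 g of grated parmesan, so the scaling factor is 326.025 ÷ 85.05 = 23/6.
shredded cheddar: 300 g × 23/6 ÷ 113 g/cup × 16 tbsp/cup ≈ 163 tbsp
bread flour: (2 tbsp + 2 tsp = 8/3 tbsp) × 23/6 ÷ 16 tbsp/cup × 127 g/cup ≈ 81 g
milk: 2.5 pint × 23/6 × 2 cup/pint × 240 mL/cup = 4600 mL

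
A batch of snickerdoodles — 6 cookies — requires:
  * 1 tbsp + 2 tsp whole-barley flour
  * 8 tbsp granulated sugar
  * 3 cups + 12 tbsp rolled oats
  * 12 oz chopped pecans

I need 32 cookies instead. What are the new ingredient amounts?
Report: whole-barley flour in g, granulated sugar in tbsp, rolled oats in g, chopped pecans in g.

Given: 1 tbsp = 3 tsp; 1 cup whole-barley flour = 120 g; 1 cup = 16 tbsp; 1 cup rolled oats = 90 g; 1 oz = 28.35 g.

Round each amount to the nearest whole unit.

whole-barley flour: 67 g; granulated sugar: 43 tbsp; rolled oats: 1800 g; chopped pecans: 1814 g

Scaling factor: 32/6 = 16/3.
whole-barley flour: (1 tbsp + 2 tsp = 5/3 tbsp) × 16/3 ÷ 16 tbsp/cup × 120 g/cup ≈ 67 g
granulated sugar: 8 tbsp × 16/3 ≈ 43 tbsp
rolled oats: (3 cup + 12 tbsp = 3.75 cup) × 16/3 × 90 g/cup = 1800 g
chopped pecans: 12 oz × 16/3 × 28.35 g/oz ≈ 1814 g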